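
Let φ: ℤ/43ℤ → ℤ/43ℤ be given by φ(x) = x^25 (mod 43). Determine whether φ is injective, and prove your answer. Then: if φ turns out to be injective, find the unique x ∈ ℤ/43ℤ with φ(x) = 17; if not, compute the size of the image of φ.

14

Since 43 is prime, the nonzero elements of ℤ/43ℤ form a cyclic group of order 42.
As gcd(25, 42) = 1, raising to the 25th power is a bijection on this group: if u^25 ≡ v^25 then (uv^{−1})^25 = 1, and the only element of order dividing gcd(25, 42) = 1 is 1, so u = v.
With φ(0) = 0 this makes φ injective on all of ℤ/43ℤ, hence bijective (finite equal-size domain and codomain). In particular φ is injective.
Since φ is injective, we find the preimage of 17. The inverse of x ↦ x^25 on (ℤ/43ℤ)^× is x ↦ x^37, because 25·37 = 925 = 22·42 + 1 ≡ 1 (mod 42) and x^{42} = 1 for x ≠ 0 (Fermat). So φ⁻¹(17) = 17^37 mod 43.
Repeated squaring mod 43: 17^1 ≡ 17, 17^2 ≡ 17² = 289 ≡ 31, 17^4 ≡ 31² = 961 ≡ 15, 17^8 ≡ 15² = 225 ≡ 10, 17^16 ≡ 10² = 100 ≡ 14, 17^32 ≡ 14² = 196 ≡ 24. Since 37 = 32 + 4 + 1, 17^37 ≡ 24·15·17: 24·15 = 360 ≡ 16, then 16·17 = 272 ≡ 14. So 17^37 ≡ 14 (mod 43).
Hence φ⁻¹(17) = 14.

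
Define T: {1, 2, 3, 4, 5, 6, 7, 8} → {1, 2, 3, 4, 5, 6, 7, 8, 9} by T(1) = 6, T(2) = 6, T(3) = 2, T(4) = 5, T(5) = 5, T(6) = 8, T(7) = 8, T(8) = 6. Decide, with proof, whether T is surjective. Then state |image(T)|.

No element maps to 1, so T is not surjective.
The image of T is {2, 5, 6, 8}, which has 4 elements.

4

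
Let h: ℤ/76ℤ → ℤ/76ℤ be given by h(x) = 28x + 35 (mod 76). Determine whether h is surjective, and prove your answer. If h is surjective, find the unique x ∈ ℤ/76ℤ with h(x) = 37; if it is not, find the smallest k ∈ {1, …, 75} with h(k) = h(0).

19

Recall: surjectivity means every element of the codomain has a preimage under h.
Since gcd(28, 76) = 4, we have 28x ≡ 0 (mod 4) for all x, so h(x) ≡ 3 (mod 4).
But 0 ≢ 3 (mod 4), so 0 ∈ ℤ/76ℤ has no preimage. So h is not surjective.
Since h is not surjective, we find the least positive k with h(k) = h(0): this means 28k ≡ 0 (mod 76), i.e. 76 ∣ 28k. Since gcd(28, 76) = 4, dividing through by 4 this holds exactly when 19 ∣ 7k, and as gcd(7, 19) = 1, exactly when 19 ∣ k.
The smallest positive such k is 19.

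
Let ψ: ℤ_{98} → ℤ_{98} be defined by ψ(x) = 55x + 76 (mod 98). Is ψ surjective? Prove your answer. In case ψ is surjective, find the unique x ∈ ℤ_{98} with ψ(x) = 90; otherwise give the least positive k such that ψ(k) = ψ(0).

84

By definition, surjectivity means every element of the codomain has a preimage under ψ.
Since gcd(55, 98) = 1, 55 is invertible modulo 98. Euclid's algorithm: 98 = 1·55 + 43, 55 = 1·43 + 12, 43 = 3·12 + 7, 12 = 1·7 + 5, 7 = 1·5 + 2, 5 = 2·2 + 1; back-substituting gives 1 = 41·55 − 23·98, so 55⁻¹ ≡ 41 (mod 98).
For any y ∈ ℤ_{98}, x = 41(y − 76) mod 98 satisfies ψ(x) = 55·41(y − 76) + 76 ≡ y (since 55·41 ≡ 1 mod 98). So every y has a preimage.
So ψ is surjective.
Since ψ is surjective, we find ψ⁻¹(90): we need 55x ≡ 90 − 76 ≡ 14 (mod 98). Using 55⁻¹ = 41: x ≡ 41·14 = 574 = 5·98 + 84, so x = 84.
Check: ψ(84) = 55·84 + 76 = 4696 = 47·98 + 90 ≡ 90 (mod 98).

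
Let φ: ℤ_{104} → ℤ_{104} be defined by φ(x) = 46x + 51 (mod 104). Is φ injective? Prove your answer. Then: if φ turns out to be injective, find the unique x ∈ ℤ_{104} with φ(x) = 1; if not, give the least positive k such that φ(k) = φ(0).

Recall that φ is injective when φ(s) = φ(t) forces s = t.
We have gcd(46, 104) = 2 > 1. Taking s = 0 and t = 52: φ(0) = 51 and φ(52) = 46·52 + 51 = 2443 ≡ 51 (mod 104).
So φ(0) = φ(52) while 0 ≠ 52, hence φ is not injective.
Since φ is not injective, we find the least positive k with φ(k) = φ(0): this means 46k ≡ 0 (mod 104), i.e. 104 ∣ 46k. Since gcd(46, 104) = 2, dividing through by 2 this holds exactly when 52 ∣ 23k, and as gcd(23, 52) = 1, exactly when 52 ∣ k.
The smallest positive such k is 52.

52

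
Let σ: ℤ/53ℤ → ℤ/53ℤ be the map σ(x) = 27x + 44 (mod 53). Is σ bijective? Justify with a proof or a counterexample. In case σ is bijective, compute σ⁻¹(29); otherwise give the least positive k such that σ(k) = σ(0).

Suppose σ(a) = σ(b) in ℤ/53ℤ. Then 27a + 44 ≡ 27b + 44 (mod 53), so 27(a − b) ≡ 0 (mod 53).
Since gcd(27, 53) = 1, 27 is invertible modulo 53, therefore a − b ≡ 0 (mod 53), i.e. a = b.
We now compute 27⁻¹ mod 53 explicitly. Euclid's algorithm: 53 = 1·27 + 26, 27 = 1·26 + 1; back-substituting gives 1 = 2·27 − 1·53, so 27⁻¹ ≡ 2 (mod 53).
Then y ↦ 2(y − 44) is a two-sided inverse to σ, so every y ∈ ℤ/53ℤ has a preimage.
Thus σ is bijective.
Since σ is bijective, we compute σ⁻¹(29): solve 27x + 44 ≡ 29 (mod 53), i.e. 27x ≡ 38 (mod 53).
Multiplying by 27⁻¹ = 2 gives x ≡ 2·38 = 76 = 1·53 + 23 ≡ 23 (mod 53).
Check: σ(23) = 27·23 + 44 = 665 = 12·53 + 29 ≡ 29 (mod 53).

23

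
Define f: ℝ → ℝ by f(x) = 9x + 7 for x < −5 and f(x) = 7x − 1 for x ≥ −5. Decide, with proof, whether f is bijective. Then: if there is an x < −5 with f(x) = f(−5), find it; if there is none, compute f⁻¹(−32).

-31/7

Both pieces are strictly increasing (slopes 9 and 7), so each is injective on its own interval.
The left piece maps (−∞, −5) onto (−∞, −38); the right piece maps [−5, ∞) onto [−36, ∞).
The images leave a gap (−38 has no preimage), so f is not surjective, hence not bijective.
Because the two images are disjoint, no x < −5 has f(x) = f(−5), so we compute f⁻¹(−32): −32 lies in [−36, ∞), so solve 7x − 1 = −32: x = (−32 + 1)/7 = −31/7.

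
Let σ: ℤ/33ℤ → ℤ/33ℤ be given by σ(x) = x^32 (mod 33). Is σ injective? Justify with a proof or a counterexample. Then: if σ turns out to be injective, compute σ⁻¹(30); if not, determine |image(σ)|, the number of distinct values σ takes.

12

σ(4): Repeated squaring mod 33: 4^1 ≡ 4, 4^2 ≡ 4² = 16, 4^4 ≡ 16² = 256 ≡ 25, 4^8 ≡ 25² = 625 ≡ 31, 4^16 ≡ 31² = 961 ≡ 4, 4^32 ≡ 4² = 16. So 4^32 ≡ 16 (mod 33).
σ(7): Repeated squaring mod 33: 7^1 ≡ 7, 7^2 ≡ 7² = 49 ≡ 16, 7^4 ≡ 16² = 256 ≡ 25, 7^8 ≡ 25² = 625 ≡ 31, 7^16 ≡ 31² = 961 ≡ 4, 7^32 ≡ 4² = 16. So 7^32 ≡ 16 (mod 33).
So σ(4) = σ(7) = 16 while 4 ≠ 7, hence σ is not injective.
Since σ is not injective, we determine |image(σ)|. Computing x^32 mod 33 for each x (by repeated squaring, reducing mod 33 at every step), the values σ(0), σ(1), …, σ(32) are: 0, 1, 4, 9, 16, 25, 3, 16, 31, 15, 1, 22, 12, 4, 31, 27, 25, 25, 27, 31, 4, 12, 22, 1, 15, 31, 16, 3, 25, 16, 9, 4, 1.
The distinct values are {0, 1, 3, 4, 9, 12, 15, 16, 22, 25, 27, 31}; there are 12 of them.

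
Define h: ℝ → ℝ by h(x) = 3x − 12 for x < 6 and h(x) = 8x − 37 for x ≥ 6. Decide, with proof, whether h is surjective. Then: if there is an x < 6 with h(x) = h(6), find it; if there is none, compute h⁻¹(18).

55/8

Both pieces are strictly increasing (slopes 3 and 8), so each is injective on its own interval.
The left piece maps (−∞, 6) onto (−∞, 6); the right piece maps [6, ∞) onto [11, ∞).
The union (−∞, 6) ∪ [11, ∞) omits the interval between 6 and 11; in particular 6 has no preimage. So h is not surjective.
Because the two images are disjoint, no x < 6 has h(x) = h(6), so we compute h⁻¹(18): 18 lies in [11, ∞), so solve 8x − 37 = 18: x = (18 + 37)/8 = 55/8.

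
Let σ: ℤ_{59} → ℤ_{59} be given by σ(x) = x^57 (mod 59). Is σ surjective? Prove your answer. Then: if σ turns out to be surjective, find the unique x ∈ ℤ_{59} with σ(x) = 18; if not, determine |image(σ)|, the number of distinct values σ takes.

23

Since 59 is prime, the nonzero elements of ℤ_{59} form a cyclic group of order 58.
As gcd(57, 58) = 1, raising to the 57th power is a bijection on this group: if u^57 ≡ v^57 then (uv^{−1})^57 = 1, and the only element of order dividing gcd(57, 58) = 1 is 1, so u = v.
With σ(0) = 0 this makes σ injective on all of ℤ_{59}, hence bijective (finite equal-size domain and codomain). In particular σ is surjective.
Since σ is surjective, we find the preimage of 18. The inverse of x ↦ x^57 on (ℤ_{59})^× is x ↦ x^57, because 57·57 = 3249 = 56·58 + 1 ≡ 1 (mod 58) and x^{58} = 1 for x ≠ 0 (Fermat). So σ⁻¹(18) = 18^57 mod 59.
Repeated squaring mod 59: 18^1 ≡ 18, 18^2 ≡ 18² = 324 ≡ 29, 18^4 ≡ 29² = 841 ≡ 15, 18^8 ≡ 15² = 225 ≡ 48, 18^16 ≡ 48² = 2304 ≡ 3, 18^32 ≡ 3² = 9. Since 57 = 32 + 16 + 8 + 1, 18^57 ≡ 9·3·48·18: 9·3 = 27, then 27·48 = 1296 ≡ 57, then 57·18 = 1026 ≡ 23. So 18^57 ≡ 23 (mod 59).
Hence σ⁻¹(18) = 23.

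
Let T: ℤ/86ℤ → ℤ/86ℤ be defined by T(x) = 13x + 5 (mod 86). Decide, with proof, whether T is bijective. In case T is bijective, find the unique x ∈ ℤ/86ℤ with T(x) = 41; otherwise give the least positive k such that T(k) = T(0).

16

Suppose T(u) = T(v) in ℤ/86ℤ. Then 13u + 5 ≡ 13v + 5 (mod 86), thus 13(u − v) ≡ 0 (mod 86).
Since gcd(13, 86) = 1, 13 is invertible modulo 86, thus u − v ≡ 0 (mod 86), i.e. u = v.
We now compute 13⁻¹ mod 86 explicitly. Euclid's algorithm: 86 = 6·13 + 8, 13 = 1·8 + 5, 8 = 1·5 + 3, 5 = 1·3 + 2, 3 = 1·2 + 1; back-substituting gives 1 = 53·13 − 8·86, so 13⁻¹ ≡ 53 (mod 86).
For any y ∈ ℤ/86ℤ, x = 53(y − 5) mod 86 satisfies T(x) = 13·53(y − 5) + 5 ≡ y (since 13·53 ≡ 1 mod 86). So every y has a preimage.
Thus T is bijective.
Since T is bijective, we compute T⁻¹(41): solve 13x + 5 ≡ 41 (mod 86), i.e. 13x ≡ 36 (mod 86).
Multiplying by 13⁻¹ = 53 gives x ≡ 53·36 = 1908 = 22·86 + 16 ≡ 16 (mod 86).
Check: T(16) = 13·16 + 5 = 213 = 2·86 + 41 ≡ 41 (mod 86).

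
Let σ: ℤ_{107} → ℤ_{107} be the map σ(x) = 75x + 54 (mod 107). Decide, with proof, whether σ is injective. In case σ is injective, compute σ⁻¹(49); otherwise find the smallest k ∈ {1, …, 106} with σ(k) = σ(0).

57

If σ(x_1) = σ(x_2), then 75x_1 ≡ 75x_2 (mod 107). Because gcd(75, 107) = 1, we may cancel 75 to get x_1 ≡ x_2 (mod 107).
Therefore σ is injective.
We now compute 75⁻¹ mod 107 explicitly. Euclid's algorithm: 107 = 1·75 + 32, 75 = 2·32 + 11, 32 = 2·11 + 10, 11 = 1·10 + 1; back-substituting gives 1 = 10·75 − 7·107, so 75⁻¹ ≡ 10 (mod 107).
Since σ is injective, we compute σ⁻¹(49): solve 75x + 54 ≡ 49 (mod 107), i.e. 75x ≡ 102 (mod 107).
Multiplying by 75⁻¹ = 10 gives x ≡ 10·102 = 1020 = 9·107 + 57 ≡ 57 (mod 107).
Check: σ(57) = 75·57 + 54 = 4329 = 40·107 + 49 ≡ 49 (mod 107).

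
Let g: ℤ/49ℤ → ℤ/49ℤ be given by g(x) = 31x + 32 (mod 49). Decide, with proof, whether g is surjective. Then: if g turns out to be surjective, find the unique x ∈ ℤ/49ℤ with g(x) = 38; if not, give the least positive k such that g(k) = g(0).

Recall: surjectivity means every element of the codomain has a preimage under g.
Since gcd(31, 49) = 1, 31 is invertible modulo 49. Euclid's algorithm: 49 = 1·31 + 18, 31 = 1·18 + 13, 18 = 1·13 + 5, 13 = 2·5 + 3, 5 = 1·3 + 2, 3 = 1·2 + 1; back-substituting gives 1 = 19·31 − 12·49, so 31⁻¹ ≡ 19 (mod 49).
Then y ↦ 19(y − 32) is a two-sided inverse to g, so every y ∈ ℤ/49ℤ has a preimage.
So g is surjective.
Since g is surjective, we compute g⁻¹(38): solve 31x + 32 ≡ 38 (mod 49), i.e. 31x ≡ 6 (mod 49).
Multiplying by 31⁻¹ = 19 gives x ≡ 19·6 = 114 = 2·49 + 16 ≡ 16 (mod 49).
Check: g(16) = 31·16 + 32 = 528 = 10·49 + 38 ≡ 38 (mod 49).

16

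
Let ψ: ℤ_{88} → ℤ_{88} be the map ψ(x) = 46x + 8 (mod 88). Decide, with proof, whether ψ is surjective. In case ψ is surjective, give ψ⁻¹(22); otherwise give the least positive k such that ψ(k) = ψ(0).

44

Recall: ψ is surjective if every y in the codomain equals ψ(x) for some x in the domain.
Since gcd(46, 88) = 2, we have 46x ≡ 0 (mod 2) for all x, so ψ(x) ≡ 0 (mod 2).
But 1 ≢ 0 (mod 2), so 1 ∈ ℤ_{88} has no preimage. Hence ψ is not surjective.
Since ψ is not surjective, we find the least positive k with ψ(k) = ψ(0): this means 46k ≡ 0 (mod 88), i.e. 88 ∣ 46k. Since gcd(46, 88) = 2, dividing through by 2 this holds exactly when 44 ∣ 23k, and as gcd(23, 44) = 1, exactly when 44 ∣ k.
The smallest positive such k is 44.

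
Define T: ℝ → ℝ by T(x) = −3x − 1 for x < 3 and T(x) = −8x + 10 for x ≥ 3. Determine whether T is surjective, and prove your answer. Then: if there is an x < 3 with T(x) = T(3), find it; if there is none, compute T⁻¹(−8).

Both pieces are strictly decreasing (slopes −3 and −8), so each is injective on its own interval.
The left piece maps (−∞, 3) onto (−10, ∞); the right piece maps [3, ∞) onto (−∞, −14].
The union (−10, ∞) ∪ (−∞, −14] omits the interval between −10 and −14; in particular −10 has no preimage. So T is not surjective.
Because the two images are disjoint, no x < 3 has T(x) = T(3), so we compute T⁻¹(−8): −8 lies in (−10, ∞), so solve −3x − 1 = −8: x = (−8 + 1)/(−3) = 7/3.

7/3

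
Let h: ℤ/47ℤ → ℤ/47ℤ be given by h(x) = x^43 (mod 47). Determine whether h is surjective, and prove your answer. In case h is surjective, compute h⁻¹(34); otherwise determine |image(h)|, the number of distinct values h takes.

Since 47 is prime, the nonzero elements of ℤ/47ℤ form a cyclic group of order 46.
As gcd(43, 46) = 1, raising to the 43rd power is a bijection on this group: if x_1^43 ≡ x_2^43 then (x_1x_2^{−1})^43 = 1, and the only element of order dividing gcd(43, 46) = 1 is 1, so x_1 = x_2.
With h(0) = 0 this makes h injective on all of ℤ/47ℤ, hence bijective (finite equal-size domain and codomain). In particular h is surjective.
Since h is surjective, we find the preimage of 34. The inverse of x ↦ x^43 on (ℤ/47ℤ)^× is x ↦ x^15, because 43·15 = 645 = 14·46 + 1 ≡ 1 (mod 46) and x^{46} = 1 for x ≠ 0 (Fermat). So h⁻¹(34) = 34^15 mod 47.
Repeated squaring mod 47: 34^1 ≡ 34, 34^2 ≡ 34² = 1156 ≡ 28, 34^4 ≡ 28² = 784 ≡ 32, 34^8 ≡ 32² = 1024 ≡ 37. Since 15 = 8 + 4 + 2 + 1, 34^15 ≡ 37·32·28·34: 37·32 = 1184 ≡ 9, then 9·28 = 252 ≡ 17, then 17·34 = 578 ≡ 14. So 34^15 ≡ 14 (mod 47).
Hence h⁻¹(34) = 14.

14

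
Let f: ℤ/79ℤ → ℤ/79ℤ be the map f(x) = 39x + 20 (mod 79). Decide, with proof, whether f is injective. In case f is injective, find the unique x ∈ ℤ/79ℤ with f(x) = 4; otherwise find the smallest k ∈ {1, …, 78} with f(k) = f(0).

32

If f(u) = f(v), then 39u ≡ 39v (mod 79). Because gcd(39, 79) = 1, we may cancel 39 to get u ≡ v (mod 79).
Thus f is injective.
We now compute 39⁻¹ mod 79 explicitly. Euclid's algorithm: 79 = 2·39 + 1; back-substituting gives 1 = 77·39 − 38·79, so 39⁻¹ ≡ 77 (mod 79).
Since f is injective, we find f⁻¹(4): we need 39x ≡ 4 − 20 ≡ 63 (mod 79). Using 39⁻¹ = 77: x ≡ 77·63 = 4851 = 61·79 + 32, so x = 32.
Check: f(32) = 39·32 + 20 = 1268 = 16·79 + 4 ≡ 4 (mod 79).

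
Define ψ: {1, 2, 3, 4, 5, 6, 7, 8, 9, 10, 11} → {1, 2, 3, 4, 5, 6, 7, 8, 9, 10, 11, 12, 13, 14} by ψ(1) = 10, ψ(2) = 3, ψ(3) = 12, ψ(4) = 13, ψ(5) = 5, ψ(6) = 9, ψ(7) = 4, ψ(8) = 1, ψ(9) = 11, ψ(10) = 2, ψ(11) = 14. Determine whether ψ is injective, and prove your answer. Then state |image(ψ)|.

11

The values ψ(1), …, ψ(11) are 10, 3, 12, 13, 5, 9, 4, 1, 11, 2, 14 — all distinct.
So ψ(x_1) = ψ(x_2) only when x_1 = x_2, and ψ is injective.
The image of ψ is {1, 2, 3, 4, 5, 9, 10, 11, 12, 13, 14}, which has 11 elements.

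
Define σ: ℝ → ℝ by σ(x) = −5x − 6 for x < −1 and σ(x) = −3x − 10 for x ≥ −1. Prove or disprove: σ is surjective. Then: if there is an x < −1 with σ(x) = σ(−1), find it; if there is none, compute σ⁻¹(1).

-7/5

Both pieces are strictly decreasing (slopes −5 and −3), so each is injective on its own interval.
The left piece maps (−∞, −1) onto (−1, ∞); the right piece maps [−1, ∞) onto (−∞, −7].
The union (−1, ∞) ∪ (−∞, −7] omits the interval between −1 and −7; in particular −1 has no preimage. So σ is not surjective.
Because the two images are disjoint, no x < −1 has σ(x) = σ(−1), so we compute σ⁻¹(1): 1 lies in (−1, ∞), so solve −5x − 6 = 1: x = (1 + 6)/(−5) = −7/5.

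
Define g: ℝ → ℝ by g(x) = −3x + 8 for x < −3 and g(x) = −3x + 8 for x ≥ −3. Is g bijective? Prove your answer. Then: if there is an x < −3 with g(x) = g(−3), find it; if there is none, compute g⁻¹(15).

Both pieces are strictly decreasing (slopes −3 and −3), so each is injective on its own interval.
The left piece maps (−∞, −3) onto (17, ∞); the right piece maps [−3, ∞) onto (−∞, 17].
Since 17 = 17, the images partition ℝ: g is injective and surjective, hence bijective.
Because the two images are disjoint, no x < −3 has g(x) = g(−3), so we compute g⁻¹(15): 15 lies in (−∞, 17], so solve −3x + 8 = 15: x = (15 − 8)/(−3) = −7/3.

-7/3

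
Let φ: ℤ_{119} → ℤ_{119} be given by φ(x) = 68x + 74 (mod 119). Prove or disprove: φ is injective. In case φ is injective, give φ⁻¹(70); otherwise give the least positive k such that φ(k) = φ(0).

7

We have gcd(68, 119) = 17 > 1. Taking a = 0 and b = 7: φ(0) = 74 and φ(7) = 68·7 + 74 = 550 ≡ 74 (mod 119).
So φ(0) = φ(7) while 0 ≠ 7, therefore φ is not injective.
Since φ is not injective, we find the least positive k with φ(k) = φ(0): this means 68k ≡ 0 (mod 119), i.e. 119 ∣ 68k. Since gcd(68, 119) = 17, dividing through by 17 this holds exactly when 7 ∣ 4k, and as gcd(4, 7) = 1, exactly when 7 ∣ k.
The smallest positive such k is 7.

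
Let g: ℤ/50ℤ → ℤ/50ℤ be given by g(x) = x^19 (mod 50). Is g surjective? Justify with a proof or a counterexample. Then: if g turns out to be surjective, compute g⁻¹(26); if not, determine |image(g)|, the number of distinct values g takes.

g(0) = 0^19 = 0.
g(10): Repeated squaring mod 50: 10^1 ≡ 10, 10^2 ≡ 10² = 100 ≡ 0, 10^4 ≡ 0² = 0, 10^8 ≡ 0² = 0, 10^16 ≡ 0² = 0. Since 19 = 16 + 2 + 1, 10^19 ≡ 0·0·10: 0·0 = 0, then 0·10 = 0. So 10^19 ≡ 0 (mod 50).
So g(0) = g(10) = 0 while 0 ≠ 10, so g is not injective.
A non-injective map from the 50-element set ℤ/50ℤ to itself takes at most 49 distinct values, so it cannot be surjective. Hence g is not surjective.
Since g is not surjective, we determine |image(g)|. Computing x^19 mod 50 for each x (by repeated squaring, reducing mod 50 at every step), the values g(0), g(1), …, g(49) are: 0, 1, 38, 17, 44, 25, 46, 43, 22, 39, 0, 41, 48, 27, 34, 25, 36, 3, 32, 29, 0, 31, 8, 37, 24, 25, 26, 13, 42, 19, 0, 21, 18, 47, 14, 25, 16, 23, 2, 9, 0, 11, 28, 7, 4, 25, 6, 33, 12, 49.
The distinct values are {0, 1, 2, 3, 4, 6, 7, 8, 9, 11, 12, 13, 14, 16, 17, 18, 19, 21, 22, 23, 24, 25, 26, 27, 28, 29, 31, 32, 33, 34, 36, 37, 38, 39, 41, 42, 43, 44, 46, 47, 48, 49}; there are 42 of them.

42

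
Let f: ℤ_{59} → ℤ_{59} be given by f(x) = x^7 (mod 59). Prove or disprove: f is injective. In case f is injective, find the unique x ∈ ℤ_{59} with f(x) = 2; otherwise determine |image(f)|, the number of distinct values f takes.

11

Since 59 is prime, the nonzero elements of ℤ_{59} form a cyclic group of order 58.
As gcd(7, 58) = 1, raising to the 7th power is a bijection on this group: if x_1^7 ≡ x_2^7 then (x_1x_2^{−1})^7 = 1, and the only element of order dividing gcd(7, 58) = 1 is 1, so x_1 = x_2.
With f(0) = 0 this makes f injective on all of ℤ_{59}, hence bijective (finite equal-size domain and codomain). In particular f is injective.
Since f is injective, we find the preimage of 2. The inverse of x ↦ x^7 on (ℤ_{59})^× is x ↦ x^25, because 7·25 = 175 = 3·58 + 1 ≡ 1 (mod 58) and x^{58} = 1 for x ≠ 0 (Fermat). So f⁻¹(2) = 2^25 mod 59.
Repeated squaring mod 59: 2^1 ≡ 2, 2^2 ≡ 2² = 4, 2^4 ≡ 4² = 16, 2^8 ≡ 16² = 256 ≡ 20, 2^16 ≡ 20² = 400 ≡ 46. Since 25 = 16 + 8 + 1, 2^25 ≡ 46·20·2: 46·20 = 920 ≡ 35, then 35·2 = 70 ≡ 11. So 2^25 ≡ 11 (mod 59).
Hence f⁻¹(2) = 11.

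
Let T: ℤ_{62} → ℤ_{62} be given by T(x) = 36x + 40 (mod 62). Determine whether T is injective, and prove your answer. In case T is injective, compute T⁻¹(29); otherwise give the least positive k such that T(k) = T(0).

31

We have gcd(36, 62) = 2 > 1. Taking a = 0 and b = 31: T(0) = 40 and T(31) = 36·31 + 40 = 1156 ≡ 40 (mod 62).
So T(0) = T(31) while 0 ≠ 31, hence T is not injective.
Since T is not injective, we find the least positive k with T(k) = T(0): this means 36k ≡ 0 (mod 62), i.e. 62 ∣ 36k. Since gcd(36, 62) = 2, dividing through by 2 this holds exactly when 31 ∣ 18k, and as gcd(18, 31) = 1, exactly when 31 ∣ k.
The smallest positive such k is 31.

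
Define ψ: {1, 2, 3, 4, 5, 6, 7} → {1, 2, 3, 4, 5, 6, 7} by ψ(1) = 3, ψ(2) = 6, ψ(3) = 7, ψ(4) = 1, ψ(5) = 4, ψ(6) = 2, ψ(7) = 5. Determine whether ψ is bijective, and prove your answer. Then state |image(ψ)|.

7

The values 3, 6, 7, 1, 4, 2, 5 are a permutation of {1, 2, 3, 4, 5, 6, 7}: each element appears exactly once.
So ψ is injective and surjective, hence bijective.
The image of ψ is {1, 2, 3, 4, 5, 6, 7}, which has 7 elements.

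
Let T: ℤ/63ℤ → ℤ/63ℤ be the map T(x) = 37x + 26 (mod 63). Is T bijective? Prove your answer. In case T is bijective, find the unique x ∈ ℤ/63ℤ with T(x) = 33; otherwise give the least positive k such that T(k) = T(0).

7

If T(u) = T(v), then 37u ≡ 37v (mod 63). Because gcd(37, 63) = 1, we may cancel 37 to get u ≡ v (mod 63).
We now compute 37⁻¹ mod 63 explicitly. Euclid's algorithm: 63 = 1·37 + 26, 37 = 1·26 + 11, 26 = 2·11 + 4, 11 = 2·4 + 3, 4 = 1·3 + 1; back-substituting gives 1 = 46·37 − 27·63, so 37⁻¹ ≡ 46 (mod 63).
For any y ∈ ℤ/63ℤ, x = 46(y − 26) mod 63 satisfies T(x) = 37·46(y − 26) + 26 ≡ y (since 37·46 ≡ 1 mod 63). So every y has a preimage.
Hence T is bijective.
Since T is bijective, we find T⁻¹(33): we need 37x ≡ 33 − 26 ≡ 7 (mod 63). Using 37⁻¹ = 46: x ≡ 46·7 = 322 = 5·63 + 7, so x = 7.
Check: T(7) = 37·7 + 26 = 285 = 4·63 + 33 ≡ 33 (mod 63).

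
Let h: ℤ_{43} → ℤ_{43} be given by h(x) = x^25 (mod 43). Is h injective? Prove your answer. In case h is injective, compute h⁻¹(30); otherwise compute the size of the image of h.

18

Since 43 is prime, the nonzero elements of ℤ_{43} form a cyclic group of order 42.
As gcd(25, 42) = 1, raising to the 25th power is a bijection on this group: if u^25 ≡ v^25 then (uv^{−1})^25 = 1, and the only element of order dividing gcd(25, 42) = 1 is 1, so u = v.
With h(0) = 0 this makes h injective on all of ℤ_{43}, hence bijective (finite equal-size domain and codomain). In particular h is injective.
Since h is injective, we find the preimage of 30. The inverse of x ↦ x^25 on (ℤ_{43})^× is x ↦ x^37, because 25·37 = 925 = 22·42 + 1 ≡ 1 (mod 42) and x^{42} = 1 for x ≠ 0 (Fermat). So h⁻¹(30) = 30^37 mod 43.
Repeated squaring mod 43: 30^1 ≡ 30, 30^2 ≡ 30² = 900 ≡ 40, 30^4 ≡ 40² = 1600 ≡ 9, 30^8 ≡ 9² = 81 ≡ 38, 30^16 ≡ 38² = 1444 ≡ 25, 30^32 ≡ 25² = 625 ≡ 23. Since 37 = 32 + 4 + 1, 30^37 ≡ 23·9·30: 23·9 = 207 ≡ 35, then 35·30 = 1050 ≡ 18. So 30^37 ≡ 18 (mod 43).
Hence h⁻¹(30) = 18.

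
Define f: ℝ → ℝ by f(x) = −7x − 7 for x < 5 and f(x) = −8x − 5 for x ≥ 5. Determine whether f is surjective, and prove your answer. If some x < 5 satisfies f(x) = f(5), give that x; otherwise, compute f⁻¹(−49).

11/2

Both pieces are strictly decreasing (slopes −7 and −8), so each is injective on its own interval.
The left piece maps (−∞, 5) onto (−42, ∞); the right piece maps [5, ∞) onto (−∞, −45].
The union (−42, ∞) ∪ (−∞, −45] omits the interval between −42 and −45; in particular −42 has no preimage. So f is not surjective.
Because the two images are disjoint, no x < 5 has f(x) = f(5), so we compute f⁻¹(−49): −49 lies in (−∞, −45], so solve −8x − 5 = −49: x = (−49 + 5)/(−8) = 11/2.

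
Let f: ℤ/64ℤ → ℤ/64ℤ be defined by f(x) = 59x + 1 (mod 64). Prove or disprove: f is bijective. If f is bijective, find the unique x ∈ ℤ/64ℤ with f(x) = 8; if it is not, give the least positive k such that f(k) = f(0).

37

If f(s) = f(t), then 59s ≡ 59t (mod 64). Because gcd(59, 64) = 1, we may cancel 59 to get s ≡ t (mod 64).
We now compute 59⁻¹ mod 64 explicitly. Euclid's algorithm: 64 = 1·59 + 5, 59 = 11·5 + 4, 5 = 1·4 + 1; back-substituting gives 1 = 51·59 − 47·64, so 59⁻¹ ≡ 51 (mod 64).
Then y ↦ 51(y − 1) is a two-sided inverse to f, so every y ∈ ℤ/64ℤ has a preimage.
Hence f is bijective.
Since f is bijective, we compute f⁻¹(8): solve 59x + 1 ≡ 8 (mod 64), i.e. 59x ≡ 7 (mod 64).
Multiplying by 59⁻¹ = 51 gives x ≡ 51·7 = 357 = 5·64 + 37 ≡ 37 (mod 64).
Check: f(37) = 59·37 + 1 = 2184 = 34·64 + 8 ≡ 8 (mod 64).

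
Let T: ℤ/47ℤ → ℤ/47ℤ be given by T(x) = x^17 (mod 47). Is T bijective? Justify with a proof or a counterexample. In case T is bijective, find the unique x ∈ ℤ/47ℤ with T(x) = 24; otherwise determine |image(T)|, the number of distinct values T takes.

Since 47 is prime, the nonzero elements of ℤ/47ℤ form a cyclic group of order 46.
As gcd(17, 46) = 1, raising to the 17th power is a bijection on this group: if u^17 ≡ v^17 then (uv^{−1})^17 = 1, and the only element of order dividing gcd(17, 46) = 1 is 1, so u = v.
With T(0) = 0 this makes T injective on all of ℤ/47ℤ, hence bijective (finite equal-size domain and codomain). In particular T is bijective.
Since T is bijective, we find the preimage of 24. The inverse of x ↦ x^17 on (ℤ/47ℤ)^× is x ↦ x^19, because 17·19 = 323 = 7·46 + 1 ≡ 1 (mod 46) and x^{46} = 1 for x ≠ 0 (Fermat). So T⁻¹(24) = 24^19 mod 47.
Repeated squaring mod 47: 24^1 ≡ 24, 24^2 ≡ 24² = 576 ≡ 12, 24^4 ≡ 12² = 144 ≡ 3, 24^8 ≡ 3² = 9, 24^16 ≡ 9² = 81 ≡ 34. Since 19 = 16 + 2 + 1, 24^19 ≡ 34·12·24: 34·12 = 408 ≡ 32, then 32·24 = 768 ≡ 16. So 24^19 ≡ 16 (mod 47).
Hence T⁻¹(24) = 16.

16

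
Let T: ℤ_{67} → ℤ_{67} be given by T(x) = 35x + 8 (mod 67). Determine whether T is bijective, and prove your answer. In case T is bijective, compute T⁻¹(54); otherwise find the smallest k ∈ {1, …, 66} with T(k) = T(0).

Suppose T(u) = T(v) in ℤ_{67}. Then 35u + 8 ≡ 35v + 8 (mod 67), therefore 35(u − v) ≡ 0 (mod 67).
Since gcd(35, 67) = 1, 35 is invertible modulo 67, therefore u − v ≡ 0 (mod 67), i.e. u = v.
We now compute 35⁻¹ mod 67 explicitly. Euclid's algorithm: 67 = 1·35 + 32, 35 = 1·32 + 3, 32 = 10·3 + 2, 3 = 1·2 + 1; back-substituting gives 1 = 23·35 − 12·67, so 35⁻¹ ≡ 23 (mod 67).
For any y ∈ ℤ_{67}, x = 23(y − 8) mod 67 satisfies T(x) = 35·23(y − 8) + 8 ≡ y (since 35·23 ≡ 1 mod 67). So every y has a preimage.
Hence T is bijective.
Since T is bijective, we find T⁻¹(54): we need 35x ≡ 54 − 8 ≡ 46 (mod 67). Using 35⁻¹ = 23: x ≡ 23·46 = 1058 = 15·67 + 53, so x = 53.
Check: T(53) = 35·53 + 8 = 1863 = 27·67 + 54 ≡ 54 (mod 67).

53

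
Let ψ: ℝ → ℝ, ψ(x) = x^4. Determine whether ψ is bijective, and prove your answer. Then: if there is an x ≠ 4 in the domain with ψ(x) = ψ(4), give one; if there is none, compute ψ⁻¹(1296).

-4

ψ(4) = 256 = (−4)^4 = ψ(−4) (since 4 is even), with 4 ≠ −4. So ψ is not injective, hence not bijective.
For the follow-up, such an x exists: taking x = −4 ∈ ℝ gives ψ(−4) = 256 = ψ(4) with −4 ≠ 4.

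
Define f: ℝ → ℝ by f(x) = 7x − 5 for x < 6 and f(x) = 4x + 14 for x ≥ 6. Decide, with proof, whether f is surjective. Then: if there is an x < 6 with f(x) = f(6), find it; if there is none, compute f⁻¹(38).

6

Both pieces are strictly increasing (slopes 7 and 4), so each is injective on its own interval.
The left piece maps (−∞, 6) onto (−∞, 37); the right piece maps [6, ∞) onto [38, ∞).
The union (−∞, 37) ∪ [38, ∞) omits the interval between 37 and 38; in particular 37 has no preimage. So f is not surjective.
Because the two images are disjoint, no x < 6 has f(x) = f(6), so we compute f⁻¹(38): 38 lies in [38, ∞), so solve 4x + 14 = 38: x = (38 − 14)/4 = 6.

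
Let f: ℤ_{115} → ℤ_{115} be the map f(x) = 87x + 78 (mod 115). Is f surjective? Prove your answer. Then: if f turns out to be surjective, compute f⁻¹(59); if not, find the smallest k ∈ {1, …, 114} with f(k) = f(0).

Since gcd(87, 115) = 1, 87 is invertible modulo 115. Euclid's algorithm: 115 = 1·87 + 28, 87 = 3·28 + 3, 28 = 9·3 + 1; back-substituting gives 1 = 78·87 − 59·115, so 87⁻¹ ≡ 78 (mod 115).
For any y ∈ ℤ_{115}, x = 78(y − 78) mod 115 satisfies f(x) = 87·78(y − 78) + 78 ≡ y (since 87·78 ≡ 1 mod 115). So every y has a preimage.
Thus f is surjective.
Since f is surjective, we find f⁻¹(59): we need 87x ≡ 59 − 78 ≡ 96 (mod 115). Using 87⁻¹ = 78: x ≡ 78·96 = 7488 = 65·115 + 13, so x = 13.
Check: f(13) = 87·13 + 78 = 1209 = 10·115 + 59 ≡ 59 (mod 115).

13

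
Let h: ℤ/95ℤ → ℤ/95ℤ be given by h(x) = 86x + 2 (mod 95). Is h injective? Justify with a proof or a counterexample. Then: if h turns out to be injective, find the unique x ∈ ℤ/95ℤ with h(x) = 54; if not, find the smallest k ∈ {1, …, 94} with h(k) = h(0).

If h(x_1) = h(x_2), then 86x_1 ≡ 86x_2 (mod 95). Because gcd(86, 95) = 1, we may cancel 86 to get x_1 ≡ x_2 (mod 95).
Therefore h is injective.
We now compute 86⁻¹ mod 95 explicitly. Euclid's algorithm: 95 = 1·86 + 9, 86 = 9·9 + 5, 9 = 1·5 + 4, 5 = 1·4 + 1; back-substituting gives 1 = 21·86 − 19·95, so 86⁻¹ ≡ 21 (mod 95).
Since h is injective, we compute h⁻¹(54): solve 86x + 2 ≡ 54 (mod 95), i.e. 86x ≡ 52 (mod 95).
Multiplying by 86⁻¹ = 21 gives x ≡ 21·52 = 1092 = 11·95 + 47 ≡ 47 (mod 95).
Check: h(47) = 86·47 + 2 = 4044 = 42·95 + 54 ≡ 54 (mod 95).

47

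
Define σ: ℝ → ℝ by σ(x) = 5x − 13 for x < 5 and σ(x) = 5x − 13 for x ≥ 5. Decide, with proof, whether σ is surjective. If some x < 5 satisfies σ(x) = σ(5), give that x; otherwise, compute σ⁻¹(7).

4

Both pieces are strictly increasing (slopes 5 and 5), so each is injective on its own interval.
The left piece maps (−∞, 5) onto (−∞, 12); the right piece maps [5, ∞) onto [12, ∞).
These images together cover ℝ, so σ is surjective.
Because the two images are disjoint, no x < 5 has σ(x) = σ(5), so we compute σ⁻¹(7): 7 lies in (−∞, 12), so solve 5x − 13 = 7: x = (7 + 13)/5 = 4.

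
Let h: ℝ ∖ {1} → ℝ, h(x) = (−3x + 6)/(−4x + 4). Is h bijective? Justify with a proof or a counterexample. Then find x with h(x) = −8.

38/35

If h(x) = 3/4, cross-multiplying gives −4(−3x + 6) = −3(−4x + 4), which simplifies to −24 = −12 — false.  So 3/4 has no preimage and h is not surjective.
Thus h is not bijective.
Solving h(x) = −8: cross-multiplying gives −3x + 6 = −8(−4x + 4), which rearranges to −35x = −38, so x = 38/35.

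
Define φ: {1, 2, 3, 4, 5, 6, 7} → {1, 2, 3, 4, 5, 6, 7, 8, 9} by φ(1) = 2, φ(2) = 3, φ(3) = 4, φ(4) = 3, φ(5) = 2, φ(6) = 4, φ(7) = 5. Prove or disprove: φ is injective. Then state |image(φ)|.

4

φ(2) = 3 = φ(4) with 2 ≠ 4, so φ is not injective.
The image of φ is {2, 3, 4, 5}, which has 4 elements.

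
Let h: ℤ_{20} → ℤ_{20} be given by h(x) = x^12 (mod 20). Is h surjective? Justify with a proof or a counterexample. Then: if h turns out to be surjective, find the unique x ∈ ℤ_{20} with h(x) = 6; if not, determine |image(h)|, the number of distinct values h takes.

4

h(1) = 1^12 = 1.
h(3): Repeated squaring mod 20: 3^1 ≡ 3, 3^2 ≡ 3² = 9, 3^4 ≡ 9² = 81 ≡ 1, 3^8 ≡ 1² = 1. Since 12 = 8 + 4, 3^12 ≡ 1·1: 1·1 = 1. So 3^12 ≡ 1 (mod 20).
So h(1) = h(3) = 1 while 1 ≠ 3, thus h is not injective.
A non-injective map from the 20-element set ℤ_{20} to itself takes at most 19 distinct values, so it cannot be surjective. So h is not surjective.
Since h is not surjective, we determine |image(h)|. Computing x^12 mod 20 for each x (by repeated squaring, reducing mod 20 at every step), the values h(0), h(1), …, h(19) are: 0, 1, 16, 1, 16, 5, 16, 1, 16, 1, 0, 1, 16, 1, 16, 5, 16, 1, 16, 1.
The distinct values are {0, 1, 5, 16}; there are 4 of them.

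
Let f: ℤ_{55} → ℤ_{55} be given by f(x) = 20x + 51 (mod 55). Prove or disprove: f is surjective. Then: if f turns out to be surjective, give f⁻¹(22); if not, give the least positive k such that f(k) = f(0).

Recall: f is surjective if every y in the codomain equals f(x) for some x in the domain.
Since gcd(20, 55) = 5, we have 20x ≡ 0 (mod 5) for all x, so f(x) ≡ 1 (mod 5).
But 0 ≢ 1 (mod 5), so 0 ∈ ℤ_{55} has no preimage. Thus f is not surjective.
Since f is not surjective, we find the least positive k with f(k) = f(0): this means 20k ≡ 0 (mod 55), i.e. 55 ∣ 20k. Since gcd(20, 55) = 5, dividing through by 5 this holds exactly when 11 ∣ 4k, and as gcd(4, 11) = 1, exactly when 11 ∣ k.
The smallest positive such k is 11.

11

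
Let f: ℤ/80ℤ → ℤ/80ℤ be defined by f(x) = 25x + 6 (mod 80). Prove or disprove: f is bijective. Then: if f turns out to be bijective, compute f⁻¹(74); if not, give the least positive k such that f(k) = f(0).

16

Recall: f is injective when f(s) = f(t) forces s = t.
We have gcd(25, 80) = 5 > 1. Taking s = 0 and t = 16: f(0) = 6 and f(16) = 25·16 + 6 = 406 ≡ 6 (mod 80).
So f(0) = f(16) while 0 ≠ 16, therefore f is not injective, hence not bijective.
Since f is not bijective, we find the least positive k with f(k) = f(0): this means 25k ≡ 0 (mod 80), i.e. 80 ∣ 25k. Since gcd(25, 80) = 5, dividing through by 5 this holds exactly when 16 ∣ 5k, and as gcd(5, 16) = 1, exactly when 16 ∣ k.
The smallest positive such k is 16.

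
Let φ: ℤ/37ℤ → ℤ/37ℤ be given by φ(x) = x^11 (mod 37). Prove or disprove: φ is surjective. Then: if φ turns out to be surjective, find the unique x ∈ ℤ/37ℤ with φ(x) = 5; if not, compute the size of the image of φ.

20

Since 37 is prime, the nonzero elements of ℤ/37ℤ form a cyclic group of order 36.
As gcd(11, 36) = 1, raising to the 11th power is a bijection on this group: if u^11 ≡ v^11 then (uv^{−1})^11 = 1, and the only element of order dividing gcd(11, 36) = 1 is 1, so u = v.
With φ(0) = 0 this makes φ injective on all of ℤ/37ℤ, hence bijective (finite equal-size domain and codomain). In particular φ is surjective.
Since φ is surjective, we find the preimage of 5. The inverse of x ↦ x^11 on (ℤ/37ℤ)^× is x ↦ x^23, because 11·23 = 253 = 7·36 + 1 ≡ 1 (mod 36) and x^{36} = 1 for x ≠ 0 (Fermat). So φ⁻¹(5) = 5^23 mod 37.
Repeated squaring mod 37: 5^1 ≡ 5, 5^2 ≡ 5² = 25, 5^4 ≡ 25² = 625 ≡ 33, 5^8 ≡ 33² = 1089 ≡ 16, 5^16 ≡ 16² = 256 ≡ 34. Since 23 = 16 + 4 + 2 + 1, 5^23 ≡ 34·33·25·5: 34·33 = 1122 ≡ 12, then 12·25 = 300 ≡ 4, then 4·5 = 20. So 5^23 ≡ 20 (mod 37).
Hence φ⁻¹(5) = 20.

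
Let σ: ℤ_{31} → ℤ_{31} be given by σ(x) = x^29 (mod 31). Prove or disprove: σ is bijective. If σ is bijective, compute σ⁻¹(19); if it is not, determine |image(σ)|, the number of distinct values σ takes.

Since 31 is prime, the nonzero elements of ℤ_{31} form a cyclic group of order 30.
As gcd(29, 30) = 1, raising to the 29th power is a bijection on this group: if s^29 ≡ t^29 then (st^{−1})^29 = 1, and the only element of order dividing gcd(29, 30) = 1 is 1, so s = t.
With σ(0) = 0 this makes σ injective on all of ℤ_{31}, hence bijective (finite equal-size domain and codomain). In particular σ is bijective.
Since σ is bijective, we find the preimage of 19. The inverse of x ↦ x^29 on (ℤ_{31})^× is x ↦ x^29, because 29·29 = 841 = 28·30 + 1 ≡ 1 (mod 30) and x^{30} = 1 for x ≠ 0 (Fermat). So σ⁻¹(19) = 19^29 mod 31.
Repeated squaring mod 31: 19^1 ≡ 19, 19^2 ≡ 19² = 361 ≡ 20, 19^4 ≡ 20² = 400 ≡ 28, 19^8 ≡ 28² = 784 ≡ 9, 19^16 ≡ 9² = 81 ≡ 19. Since 29 = 16 + 8 + 4 + 1, 19^29 ≡ 19·9·28·19: 19·9 = 171 ≡ 16, then 16·28 = 448 ≡ 14, then 14·19 = 266 ≡ 18. So 19^29 ≡ 18 (mod 31).
Hence σ⁻¹(19) = 18.

18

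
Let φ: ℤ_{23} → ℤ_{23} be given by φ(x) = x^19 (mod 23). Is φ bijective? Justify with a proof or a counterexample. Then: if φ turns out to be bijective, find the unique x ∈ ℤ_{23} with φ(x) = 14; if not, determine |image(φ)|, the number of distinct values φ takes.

Since 23 is prime, the nonzero elements of ℤ_{23} form a cyclic group of order 22.
As gcd(19, 22) = 1, raising to the 19th power is a bijection on this group: if x_1^19 ≡ x_2^19 then (x_1x_2^{−1})^19 = 1, and the only element of order dividing gcd(19, 22) = 1 is 1, so x_1 = x_2.
With φ(0) = 0 this makes φ injective on all of ℤ_{23}, hence bijective (finite equal-size domain and codomain). In particular φ is bijective.
Since φ is bijective, we find the preimage of 14. The inverse of x ↦ x^19 on (ℤ_{23})^× is x ↦ x^7, because 19·7 = 133 = 6·22 + 1 ≡ 1 (mod 22) and x^{22} = 1 for x ≠ 0 (Fermat). So φ⁻¹(14) = 14^7 mod 23.
Repeated squaring mod 23: 14^1 ≡ 14, 14^2 ≡ 14² = 196 ≡ 12, 14^4 ≡ 12² = 144 ≡ 6. Since 7 = 4 + 2 + 1, 14^7 ≡ 6·12·14: 6·12 = 72 ≡ 3, then 3·14 = 42 ≡ 19. So 14^7 ≡ 19 (mod 23).
Hence φ⁻¹(14) = 19.

19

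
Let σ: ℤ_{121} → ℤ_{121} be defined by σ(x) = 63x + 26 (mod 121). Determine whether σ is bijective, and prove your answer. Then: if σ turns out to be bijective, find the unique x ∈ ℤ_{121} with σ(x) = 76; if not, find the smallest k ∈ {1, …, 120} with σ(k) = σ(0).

20

If σ(u) = σ(v), then 63u ≡ 63v (mod 121). Because gcd(63, 121) = 1, we may cancel 63 to get u ≡ v (mod 121).
We now compute 63⁻¹ mod 121 explicitly. Euclid's algorithm: 121 = 1·63 + 58, 63 = 1·58 + 5, 58 = 11·5 + 3, 5 = 1·3 + 2, 3 = 1·2 + 1; back-substituting gives 1 = 73·63 − 38·121, so 63⁻¹ ≡ 73 (mod 121).
For any y ∈ ℤ_{121}, x = 73(y − 26) mod 121 satisfies σ(x) = 63·73(y − 26) + 26 ≡ y (since 63·73 ≡ 1 mod 121). So every y has a preimage.
So σ is bijective.
Since σ is bijective, we compute σ⁻¹(76): solve 63x + 26 ≡ 76 (mod 121), i.e. 63x ≡ 50 (mod 121).
Multiplying by 63⁻¹ = 73 gives x ≡ 73·50 = 3650 = 30·121 + 20 ≡ 20 (mod 121).
Check: σ(20) = 63·20 + 26 = 1286 = 10·121 + 76 ≡ 76 (mod 121).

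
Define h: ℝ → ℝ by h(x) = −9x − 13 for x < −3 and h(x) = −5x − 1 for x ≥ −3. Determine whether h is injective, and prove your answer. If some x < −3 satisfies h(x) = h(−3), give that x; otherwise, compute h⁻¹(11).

Both pieces are strictly decreasing (slopes −9 and −5), so each is injective on its own interval.
The left piece maps (−∞, −3) onto (14, ∞); the right piece maps [−3, ∞) onto (−∞, 14].
These images are disjoint, so no value is attained by both pieces. So h is injective.
Because the two images are disjoint, no x < −3 has h(x) = h(−3), so we compute h⁻¹(11): 11 lies in (−∞, 14], so solve −5x − 1 = 11: x = (11 + 1)/(−5) = −12/5.

-12/5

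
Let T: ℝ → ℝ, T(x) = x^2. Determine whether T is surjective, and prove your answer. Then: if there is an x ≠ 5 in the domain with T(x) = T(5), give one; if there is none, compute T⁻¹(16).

Since 2 is even, x^2 ≥ 0 for all x ∈ ℝ, so −1 ∈ ℝ has no preimage. Thus T is not surjective.
For the follow-up, such an x exists: taking x = −5 ∈ ℝ gives T(−5) = 25 = T(5) with −5 ≠ 5.

-5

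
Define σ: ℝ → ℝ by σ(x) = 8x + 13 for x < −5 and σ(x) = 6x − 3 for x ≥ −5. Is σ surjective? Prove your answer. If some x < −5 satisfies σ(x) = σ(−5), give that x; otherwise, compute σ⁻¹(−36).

-23/4

Both pieces are strictly increasing (slopes 8 and 6), so each is injective on its own interval.
The left piece maps (−∞, −5) onto (−∞, −27); the right piece maps [−5, ∞) onto [−33, ∞).
The union (−∞, −27) ∪ [−33, ∞) covers ℝ, so σ is surjective.
For the follow-up: the images overlap, so an x < −5 with σ(x) = σ(−5) exists. σ(−5) = −33; solving 8x + 13 = −33 for x < −5 gives x = (−33 − 13)/8 = −23/4.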